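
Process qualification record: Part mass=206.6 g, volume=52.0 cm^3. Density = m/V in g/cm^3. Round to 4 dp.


rho = 206.6 / 52.0 = 3.9731 g/cm^3


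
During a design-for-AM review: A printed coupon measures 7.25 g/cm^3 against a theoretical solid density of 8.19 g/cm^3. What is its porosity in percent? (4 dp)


Porosity = (1-7.25/8.19)*100 = 11.4774 %


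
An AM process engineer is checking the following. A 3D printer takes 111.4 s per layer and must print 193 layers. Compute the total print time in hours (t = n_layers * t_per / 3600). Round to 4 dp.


t = 193 * 111.4 / 3600 = 5.9723 hrs


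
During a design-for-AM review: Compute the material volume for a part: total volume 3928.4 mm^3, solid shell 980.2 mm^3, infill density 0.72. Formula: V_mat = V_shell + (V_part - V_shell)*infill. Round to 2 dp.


V_infill = (3928.4 - 980.2) * 0.72 = 2122.7
V_total = 980.2 + 2122.7 = 3102.9 mm^3


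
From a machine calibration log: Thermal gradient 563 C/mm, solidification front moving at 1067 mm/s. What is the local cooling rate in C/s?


CR = 563 * 1067 = 600721 C/s


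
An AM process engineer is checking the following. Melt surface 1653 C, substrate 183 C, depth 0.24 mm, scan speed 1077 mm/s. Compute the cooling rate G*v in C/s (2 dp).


G = (1653-183)/0.24 = 6125.0 C/mm
CR = 6125.0 * 1077 = 6596625.0 C/s


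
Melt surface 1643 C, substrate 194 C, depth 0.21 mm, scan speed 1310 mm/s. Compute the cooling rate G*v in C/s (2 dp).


G = (1643-194)/0.21 = 6900.0 C/mm
CR = 6900.0 * 1310 = 9039000.0 C/s


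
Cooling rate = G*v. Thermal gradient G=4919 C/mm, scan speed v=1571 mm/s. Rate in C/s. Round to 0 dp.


CR = 4919 * 1571 = 7727749 C/s


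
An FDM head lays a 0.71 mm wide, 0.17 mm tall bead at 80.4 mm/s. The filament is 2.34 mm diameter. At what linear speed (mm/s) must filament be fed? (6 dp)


Q = 0.71 * 0.17 * 80.4 = 9.70428 mm^3/s
A_fil = pi*(2.34/2)^2 = 4.30052618 mm^2
v_feed = 9.70428 / 4.30052618 = 2.256533 mm/s


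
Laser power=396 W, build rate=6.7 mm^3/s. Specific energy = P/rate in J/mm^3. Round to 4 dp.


SE = 396 / 6.7 = 59.1045 J/mm^3


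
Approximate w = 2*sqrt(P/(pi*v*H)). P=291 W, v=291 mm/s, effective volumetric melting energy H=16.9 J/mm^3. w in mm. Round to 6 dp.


w = 2*sqrt(291/(pi*291*16.9)) = 0.274481 mm


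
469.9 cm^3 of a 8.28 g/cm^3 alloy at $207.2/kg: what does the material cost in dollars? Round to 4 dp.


Mass = 469.9*8.28/1000 = 3.890772 kg
Cost = 3.890772 * 207.2 = 806.168 $


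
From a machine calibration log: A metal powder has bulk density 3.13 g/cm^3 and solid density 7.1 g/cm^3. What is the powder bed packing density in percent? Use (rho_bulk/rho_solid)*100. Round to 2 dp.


Packing = (3.13/7.1)*100 = 44.08 %


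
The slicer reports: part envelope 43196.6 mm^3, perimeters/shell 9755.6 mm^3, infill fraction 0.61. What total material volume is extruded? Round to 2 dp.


V_infill = (43196.6 - 9755.6) * 0.61 = 20399.01
V_total = 9755.6 + 20399.01 = 30154.61 mm^3


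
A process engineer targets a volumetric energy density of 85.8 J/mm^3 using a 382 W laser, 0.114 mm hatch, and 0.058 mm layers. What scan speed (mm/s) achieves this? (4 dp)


v = 382 / (85.8*0.114*0.058) = 673.3537 mm/s


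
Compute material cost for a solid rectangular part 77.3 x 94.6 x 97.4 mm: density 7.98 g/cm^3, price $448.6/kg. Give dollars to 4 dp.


V = 77.3 * 94.6 * 97.4 = 712245.292 mm^3 = 712.245292 cm^3
Mass = 712.245292 * 7.98 / 1000 = 5.68371743 kg
Cost = 5.68371743 * 448.6 = 2549.7156 $


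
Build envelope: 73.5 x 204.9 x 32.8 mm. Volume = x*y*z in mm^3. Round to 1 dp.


V = 73.5 * 204.9 * 32.8 = 493972.9 mm^3


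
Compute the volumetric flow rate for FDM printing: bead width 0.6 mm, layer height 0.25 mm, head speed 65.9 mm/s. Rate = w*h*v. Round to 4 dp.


Rate = 0.6 * 0.25 * 65.9 = 9.885 mm^3/s


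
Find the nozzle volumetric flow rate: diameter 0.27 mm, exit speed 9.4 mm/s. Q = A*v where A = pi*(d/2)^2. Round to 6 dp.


A = pi*(0.27/2)^2 = 0.05725553 mm^2
Q = 0.05725553 * 9.4 = 0.538202 mm^3/s


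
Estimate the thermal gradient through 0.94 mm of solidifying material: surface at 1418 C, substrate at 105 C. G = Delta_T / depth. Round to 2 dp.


G = (1418-105)/0.94 = 1396.81 C/mm


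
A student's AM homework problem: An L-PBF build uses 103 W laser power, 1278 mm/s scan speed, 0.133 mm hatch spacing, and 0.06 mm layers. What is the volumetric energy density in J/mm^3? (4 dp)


E = 103 / (1278*0.133*0.06) = 10.0996 J/mm^3


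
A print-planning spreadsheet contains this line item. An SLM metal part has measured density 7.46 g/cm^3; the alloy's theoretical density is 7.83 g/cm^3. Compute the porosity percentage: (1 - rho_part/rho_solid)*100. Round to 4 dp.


Porosity = (1-7.46/7.83)*100 = 4.7254 %


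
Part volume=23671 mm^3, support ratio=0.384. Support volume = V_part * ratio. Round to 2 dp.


V_support = 23671 * 0.384 = 9089.66 mm^3


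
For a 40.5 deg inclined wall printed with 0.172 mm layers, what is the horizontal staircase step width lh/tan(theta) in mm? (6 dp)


step = 0.172 / tan(40.5) = 0.201386 mm


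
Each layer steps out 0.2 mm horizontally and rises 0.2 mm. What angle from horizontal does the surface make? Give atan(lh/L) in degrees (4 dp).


angle = atan(0.2/0.2) = 45.0 degrees


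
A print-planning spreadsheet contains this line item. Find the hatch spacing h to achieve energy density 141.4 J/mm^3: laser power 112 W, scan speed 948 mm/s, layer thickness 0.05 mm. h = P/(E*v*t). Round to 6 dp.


h = 112 / (141.4*948*0.05) = 0.016711 mm


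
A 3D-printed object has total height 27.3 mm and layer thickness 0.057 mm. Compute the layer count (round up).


Layers = ceil(27.3/0.057) = 479


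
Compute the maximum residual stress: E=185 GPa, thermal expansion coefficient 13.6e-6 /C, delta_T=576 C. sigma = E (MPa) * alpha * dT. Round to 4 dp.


sigma = 185*1000 * 13.6e-6 * 576 = 1449.216 MPa


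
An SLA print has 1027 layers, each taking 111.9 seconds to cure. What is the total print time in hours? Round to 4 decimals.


t = 1027 * 111.9 / 3600 = 31.9226 hrs


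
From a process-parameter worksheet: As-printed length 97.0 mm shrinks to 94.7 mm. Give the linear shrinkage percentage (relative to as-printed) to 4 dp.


Shrinkage = ((97.0-94.7)/97.0)*100 = 2.3711 %


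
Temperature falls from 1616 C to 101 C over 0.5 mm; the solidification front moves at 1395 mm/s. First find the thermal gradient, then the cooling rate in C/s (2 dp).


G = (1616-101)/0.5 = 3030.0 C/mm
CR = 3030.0 * 1395 = 4226850.0 C/s


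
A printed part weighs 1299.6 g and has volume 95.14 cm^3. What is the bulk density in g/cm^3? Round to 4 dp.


rho = 1299.6 / 95.14 = 13.6599 g/cm^3


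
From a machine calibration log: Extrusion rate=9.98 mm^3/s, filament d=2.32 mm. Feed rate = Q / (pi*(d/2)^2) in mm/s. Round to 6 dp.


A = pi*(2.32/2)^2 = 4.227327
v = 9.98 / 4.227327 = 2.36083 mm/s


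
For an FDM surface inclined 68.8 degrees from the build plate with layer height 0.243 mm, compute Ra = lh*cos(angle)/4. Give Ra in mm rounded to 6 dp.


Ra = 0.243 * cos(68.8) / 4 = 0.021969 mm


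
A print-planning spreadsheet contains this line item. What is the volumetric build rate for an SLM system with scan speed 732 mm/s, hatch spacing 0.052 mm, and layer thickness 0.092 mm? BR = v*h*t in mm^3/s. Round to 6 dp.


Rate = 732 * 0.052 * 0.092 = 3.501888 mm^3/s


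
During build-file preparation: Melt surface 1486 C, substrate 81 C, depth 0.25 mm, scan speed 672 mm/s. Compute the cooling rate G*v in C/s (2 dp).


G = (1486-81)/0.25 = 5620.0 C/mm
CR = 5620.0 * 672 = 3776640.0 C/s


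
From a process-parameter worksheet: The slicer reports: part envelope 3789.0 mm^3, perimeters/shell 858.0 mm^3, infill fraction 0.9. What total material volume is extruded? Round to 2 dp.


V_infill = (3789.0 - 858.0) * 0.9 = 2637.9
V_total = 858.0 + 2637.9 = 3495.9 mm^3


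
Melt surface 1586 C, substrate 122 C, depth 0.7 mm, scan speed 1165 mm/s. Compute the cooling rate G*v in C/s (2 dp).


G = (1586-122)/0.7 = 2091.42857143 C/mm
CR = 2091.42857143 * 1165 = 2436514.29 C/s


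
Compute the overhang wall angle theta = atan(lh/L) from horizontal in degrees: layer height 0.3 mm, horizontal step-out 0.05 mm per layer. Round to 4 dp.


angle = atan(0.3/0.05) = 80.5377 degrees


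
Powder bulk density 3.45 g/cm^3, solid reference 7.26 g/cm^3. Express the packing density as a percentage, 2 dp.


Packing = (3.45/7.26)*100 = 47.52 %


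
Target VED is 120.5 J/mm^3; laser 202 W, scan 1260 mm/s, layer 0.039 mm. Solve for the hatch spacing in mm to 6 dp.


h = 202 / (120.5*1260*0.039) = 0.034114 mm


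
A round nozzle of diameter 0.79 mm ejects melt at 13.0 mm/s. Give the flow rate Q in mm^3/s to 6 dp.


A = pi*(0.79/2)^2 = 0.49016699 mm^2
Q = 0.49016699 * 13.0 = 6.372171 mm^3/s


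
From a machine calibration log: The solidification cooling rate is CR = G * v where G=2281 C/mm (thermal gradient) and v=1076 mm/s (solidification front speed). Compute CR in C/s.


CR = 2281 * 1076 = 2454356 C/s


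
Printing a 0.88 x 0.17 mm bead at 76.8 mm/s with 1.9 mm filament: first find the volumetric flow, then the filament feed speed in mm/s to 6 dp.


Q = 0.88 * 0.17 * 76.8 = 11.48928 mm^3/s
A_fil = pi*(1.9/2)^2 = 2.83528737 mm^2
v_feed = 11.48928 / 2.83528737 = 4.052245 mm/s


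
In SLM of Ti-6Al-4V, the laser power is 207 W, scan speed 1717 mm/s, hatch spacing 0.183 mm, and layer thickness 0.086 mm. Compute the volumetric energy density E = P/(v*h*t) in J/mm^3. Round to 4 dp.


E = 207 / (1717*0.183*0.086) = 7.6604 J/mm^3


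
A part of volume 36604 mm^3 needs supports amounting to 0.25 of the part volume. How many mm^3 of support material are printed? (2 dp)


V_support = 36604 * 0.25 = 9151.0 mm^3


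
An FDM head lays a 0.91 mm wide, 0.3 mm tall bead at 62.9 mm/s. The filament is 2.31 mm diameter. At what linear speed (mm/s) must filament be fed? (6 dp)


Q = 0.91 * 0.3 * 62.9 = 17.1717 mm^3/s
A_fil = pi*(2.31/2)^2 = 4.19096314 mm^2
v_feed = 17.1717 / 4.19096314 = 4.097316 mm/s


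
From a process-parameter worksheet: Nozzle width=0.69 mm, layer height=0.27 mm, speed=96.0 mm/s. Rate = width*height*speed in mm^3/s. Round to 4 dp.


Rate = 0.69 * 0.27 * 96.0 = 17.8848 mm^3/s


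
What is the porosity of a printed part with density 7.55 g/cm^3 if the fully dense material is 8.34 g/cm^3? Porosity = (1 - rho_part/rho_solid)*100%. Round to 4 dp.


Porosity = (1-7.55/8.34)*100 = 9.4724 %


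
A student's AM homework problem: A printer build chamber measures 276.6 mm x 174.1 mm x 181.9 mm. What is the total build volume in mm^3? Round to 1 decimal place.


V = 276.6 * 174.1 * 181.9 = 8759587.3 mm^3


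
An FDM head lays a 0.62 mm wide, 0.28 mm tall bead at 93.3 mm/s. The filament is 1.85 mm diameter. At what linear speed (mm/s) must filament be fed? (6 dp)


Q = 0.62 * 0.28 * 93.3 = 16.19688 mm^3/s
A_fil = pi*(1.85/2)^2 = 2.68802521 mm^2
v_feed = 16.19688 / 2.68802521 = 6.025568 mm/s


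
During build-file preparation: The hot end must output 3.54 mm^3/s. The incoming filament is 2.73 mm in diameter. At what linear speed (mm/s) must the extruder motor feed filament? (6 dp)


A = pi*(2.73/2)^2 = 5.853494
v = 3.54 / 5.853494 = 0.604767 mm/s


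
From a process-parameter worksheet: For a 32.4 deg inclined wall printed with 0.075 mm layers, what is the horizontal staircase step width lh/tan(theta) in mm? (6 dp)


step = 0.075 / tan(32.4) = 0.118181 mm


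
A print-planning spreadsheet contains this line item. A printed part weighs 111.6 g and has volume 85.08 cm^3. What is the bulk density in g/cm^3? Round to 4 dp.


rho = 111.6 / 85.08 = 1.3117 g/cm^3


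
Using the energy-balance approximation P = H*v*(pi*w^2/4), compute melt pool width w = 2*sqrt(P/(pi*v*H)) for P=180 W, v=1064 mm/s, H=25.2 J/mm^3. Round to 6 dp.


w = 2*sqrt(180/(pi*1064*25.2)) = 0.092453 mm


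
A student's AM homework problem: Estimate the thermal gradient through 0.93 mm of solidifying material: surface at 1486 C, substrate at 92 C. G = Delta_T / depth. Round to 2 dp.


G = (1486-92)/0.93 = 1498.92 C/mm


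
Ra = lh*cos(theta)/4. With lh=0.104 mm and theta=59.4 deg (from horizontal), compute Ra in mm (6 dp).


Ra = 0.104 * cos(59.4) / 4 = 0.013235 mm


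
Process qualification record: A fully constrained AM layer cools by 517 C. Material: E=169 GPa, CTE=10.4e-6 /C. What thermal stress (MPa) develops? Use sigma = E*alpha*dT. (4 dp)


sigma = 169*1000 * 10.4e-6 * 517 = 908.6792 MPa


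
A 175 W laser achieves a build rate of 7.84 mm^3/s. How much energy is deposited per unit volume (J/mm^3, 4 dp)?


SE = 175 / 7.84 = 22.3214 J/mm^3


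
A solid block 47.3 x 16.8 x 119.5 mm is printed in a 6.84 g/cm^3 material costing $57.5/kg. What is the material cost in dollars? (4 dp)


V = 47.3 * 16.8 * 119.5 = 94959.48 mm^3 = 94.95948 cm^3
Mass = 94.95948 * 6.84 / 1000 = 0.64952284 kg
Cost = 0.64952284 * 57.5 = 37.3476 $


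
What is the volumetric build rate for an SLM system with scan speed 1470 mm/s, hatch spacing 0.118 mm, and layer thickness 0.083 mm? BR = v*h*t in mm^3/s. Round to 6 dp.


Rate = 1470 * 0.118 * 0.083 = 14.39718 mm^3/s


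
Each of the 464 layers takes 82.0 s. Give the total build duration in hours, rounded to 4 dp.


t = 464 * 82.0 / 3600 = 10.5689 hrs


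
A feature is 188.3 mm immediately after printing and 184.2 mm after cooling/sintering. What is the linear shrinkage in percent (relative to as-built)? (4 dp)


Shrinkage = ((188.3-184.2)/188.3)*100 = 2.1774 %


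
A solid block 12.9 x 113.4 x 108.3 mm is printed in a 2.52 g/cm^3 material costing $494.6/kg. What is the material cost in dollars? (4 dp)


V = 12.9 * 113.4 * 108.3 = 158427.738 mm^3 = 158.427738 cm^3
Mass = 158.427738 * 2.52 / 1000 = 0.3992379 kg
Cost = 0.3992379 * 494.6 = 197.4631 $


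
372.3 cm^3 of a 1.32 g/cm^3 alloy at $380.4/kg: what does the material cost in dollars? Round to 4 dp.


Mass = 372.3*1.32/1000 = 0.491436 kg
Cost = 0.491436 * 380.4 = 186.9423 $


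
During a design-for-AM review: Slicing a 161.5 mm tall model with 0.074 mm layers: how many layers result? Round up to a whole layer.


Layers = ceil(161.5/0.074) = 2183


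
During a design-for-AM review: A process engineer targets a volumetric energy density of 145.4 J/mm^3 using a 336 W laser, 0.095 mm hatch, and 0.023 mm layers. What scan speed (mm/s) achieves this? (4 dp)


v = 336 / (145.4*0.095*0.023) = 1057.6048 mm/s


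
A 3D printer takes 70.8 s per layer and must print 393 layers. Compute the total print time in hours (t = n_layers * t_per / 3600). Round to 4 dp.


t = 393 * 70.8 / 3600 = 7.729 hrs


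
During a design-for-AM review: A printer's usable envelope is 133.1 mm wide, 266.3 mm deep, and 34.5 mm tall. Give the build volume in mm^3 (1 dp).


V = 133.1 * 266.3 * 34.5 = 1222836.3 mm^3


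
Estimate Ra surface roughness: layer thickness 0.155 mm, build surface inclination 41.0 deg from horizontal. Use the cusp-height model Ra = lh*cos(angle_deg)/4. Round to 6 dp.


Ra = 0.155 * cos(41.0) / 4 = 0.029245 mm


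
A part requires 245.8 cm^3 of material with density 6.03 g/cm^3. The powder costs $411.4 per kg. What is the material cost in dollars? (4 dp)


Mass = 245.8*6.03/1000 = 1.482174 kg
Cost = 1.482174 * 411.4 = 609.7664 $


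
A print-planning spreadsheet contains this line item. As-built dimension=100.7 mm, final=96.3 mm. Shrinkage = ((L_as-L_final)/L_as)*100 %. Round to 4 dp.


Shrinkage = ((100.7-96.3)/100.7)*100 = 4.3694 %


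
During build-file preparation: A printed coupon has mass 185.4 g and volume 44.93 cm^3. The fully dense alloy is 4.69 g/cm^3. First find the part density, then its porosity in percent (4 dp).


rho_part = 185.4 / 44.93 = 4.12641887 g/cm^3
Porosity = (1 - 4.12641887/4.69)*100 = 12.0167 %


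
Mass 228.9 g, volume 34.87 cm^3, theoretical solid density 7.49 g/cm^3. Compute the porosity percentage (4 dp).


rho_part = 228.9 / 34.87 = 6.56438199 g/cm^3
Porosity = (1 - 6.56438199/7.49)*100 = 12.3581 %


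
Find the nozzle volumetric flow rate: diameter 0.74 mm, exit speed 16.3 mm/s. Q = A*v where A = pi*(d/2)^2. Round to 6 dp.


A = pi*(0.74/2)^2 = 0.43008403 mm^2
Q = 0.43008403 * 16.3 = 7.01037 mm^3/s


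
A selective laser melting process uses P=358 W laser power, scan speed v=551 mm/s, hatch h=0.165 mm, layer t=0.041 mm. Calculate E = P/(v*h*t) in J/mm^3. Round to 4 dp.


E = 358 / (551*0.165*0.041) = 96.0425 J/mm^3


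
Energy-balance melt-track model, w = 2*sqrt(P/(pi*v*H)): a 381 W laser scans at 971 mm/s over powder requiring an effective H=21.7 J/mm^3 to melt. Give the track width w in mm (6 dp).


w = 2*sqrt(381/(pi*971*21.7)) = 0.151732 mm


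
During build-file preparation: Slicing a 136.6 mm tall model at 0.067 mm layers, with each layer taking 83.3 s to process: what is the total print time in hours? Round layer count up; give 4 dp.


Layers = ceil(136.6/0.067) = 2039
t = 2039 * 83.3 / 3600 = 47.1802 hrs


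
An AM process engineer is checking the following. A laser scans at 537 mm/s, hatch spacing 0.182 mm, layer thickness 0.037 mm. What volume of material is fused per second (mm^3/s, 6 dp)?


Rate = 537 * 0.182 * 0.037 = 3.616158 mm^3/s


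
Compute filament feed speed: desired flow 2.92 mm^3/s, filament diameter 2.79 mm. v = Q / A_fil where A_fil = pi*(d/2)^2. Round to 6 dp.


A = pi*(2.79/2)^2 = 6.113618
v = 2.92 / 6.113618 = 0.477622 mm/s


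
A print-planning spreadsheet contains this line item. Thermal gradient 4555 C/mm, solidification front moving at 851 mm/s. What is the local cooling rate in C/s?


CR = 4555 * 851 = 3876305 C/s


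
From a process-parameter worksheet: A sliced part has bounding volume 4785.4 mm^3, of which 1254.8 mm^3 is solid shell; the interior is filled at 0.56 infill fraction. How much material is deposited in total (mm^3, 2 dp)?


V_infill = (4785.4 - 1254.8) * 0.56 = 1977.14
V_total = 1254.8 + 1977.14 = 3231.94 mm^3


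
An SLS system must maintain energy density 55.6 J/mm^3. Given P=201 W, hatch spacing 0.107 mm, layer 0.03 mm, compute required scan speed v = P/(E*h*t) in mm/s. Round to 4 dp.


v = 201 / (55.6*0.107*0.03) = 1126.2018 mm/s


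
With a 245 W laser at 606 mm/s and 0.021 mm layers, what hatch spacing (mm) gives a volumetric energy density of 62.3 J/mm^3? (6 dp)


h = 245 / (62.3*606*0.021) = 0.30902 mm


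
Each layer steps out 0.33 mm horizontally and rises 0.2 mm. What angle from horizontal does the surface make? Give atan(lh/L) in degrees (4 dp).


angle = atan(0.2/0.33) = 31.2184 degrees


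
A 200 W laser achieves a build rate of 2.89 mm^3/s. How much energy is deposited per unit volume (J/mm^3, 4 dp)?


SE = 200 / 2.89 = 69.2042 J/mm^3


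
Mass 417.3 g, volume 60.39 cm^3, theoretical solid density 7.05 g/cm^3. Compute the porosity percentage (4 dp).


rho_part = 417.3 / 60.39 = 6.91008445 g/cm^3
Porosity = (1 - 6.91008445/7.05)*100 = 1.9846 %


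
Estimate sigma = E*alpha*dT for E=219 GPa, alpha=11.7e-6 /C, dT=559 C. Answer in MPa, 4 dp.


sigma = 219*1000 * 11.7e-6 * 559 = 1432.3257 MPa


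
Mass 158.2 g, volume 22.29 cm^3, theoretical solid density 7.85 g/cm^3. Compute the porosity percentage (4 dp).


rho_part = 158.2 / 22.29 = 7.09735307 g/cm^3
Porosity = (1 - 7.09735307/7.85)*100 = 9.5879 %


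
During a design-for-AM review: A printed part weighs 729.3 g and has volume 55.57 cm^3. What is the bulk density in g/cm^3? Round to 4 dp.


rho = 729.3 / 55.57 = 13.124 g/cm^3


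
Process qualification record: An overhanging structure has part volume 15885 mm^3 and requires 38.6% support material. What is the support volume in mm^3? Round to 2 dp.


V_support = 15885 * 0.386 = 6131.61 mm^3


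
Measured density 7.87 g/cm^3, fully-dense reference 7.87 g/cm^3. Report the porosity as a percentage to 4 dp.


Porosity = (1-7.87/7.87)*100 = 0.0 %


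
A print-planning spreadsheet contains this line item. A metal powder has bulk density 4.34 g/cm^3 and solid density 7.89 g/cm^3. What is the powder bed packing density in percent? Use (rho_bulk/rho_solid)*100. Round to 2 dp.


Packing = (4.34/7.89)*100 = 55.01 %


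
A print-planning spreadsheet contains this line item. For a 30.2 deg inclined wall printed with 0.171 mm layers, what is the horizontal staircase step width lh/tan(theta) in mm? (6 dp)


step = 0.171 / tan(30.2) = 0.293807 mm


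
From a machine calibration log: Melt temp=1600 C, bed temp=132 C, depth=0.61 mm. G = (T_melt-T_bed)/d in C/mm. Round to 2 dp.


G = (1600-132)/0.61 = 2406.56 C/mm


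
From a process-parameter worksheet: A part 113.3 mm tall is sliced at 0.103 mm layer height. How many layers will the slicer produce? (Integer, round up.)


Layers = ceil(113.3/0.103) = 1100


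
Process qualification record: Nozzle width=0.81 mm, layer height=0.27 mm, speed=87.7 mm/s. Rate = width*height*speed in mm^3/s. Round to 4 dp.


Rate = 0.81 * 0.27 * 87.7 = 19.18 mm^3/s


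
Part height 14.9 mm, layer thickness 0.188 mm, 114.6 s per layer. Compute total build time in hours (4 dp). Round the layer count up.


Layers = ceil(14.9/0.188) = 80
t = 80 * 114.6 / 3600 = 2.5467 hrs


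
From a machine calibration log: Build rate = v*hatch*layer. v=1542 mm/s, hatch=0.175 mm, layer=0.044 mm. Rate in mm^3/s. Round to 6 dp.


Rate = 1542 * 0.175 * 0.044 = 11.8734 mm^3/s


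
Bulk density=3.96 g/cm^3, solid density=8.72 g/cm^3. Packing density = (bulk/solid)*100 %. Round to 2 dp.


Packing = (3.96/8.72)*100 = 45.41 %


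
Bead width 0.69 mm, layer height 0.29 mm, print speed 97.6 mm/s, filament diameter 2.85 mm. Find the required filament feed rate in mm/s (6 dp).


Q = 0.69 * 0.29 * 97.6 = 19.52976 mm^3/s
A_fil = pi*(2.85/2)^2 = 6.37939658 mm^2
v_feed = 19.52976 / 6.37939658 = 3.06138 mm/s


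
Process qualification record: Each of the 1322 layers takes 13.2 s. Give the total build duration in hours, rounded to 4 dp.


t = 1322 * 13.2 / 3600 = 4.8473 hrs


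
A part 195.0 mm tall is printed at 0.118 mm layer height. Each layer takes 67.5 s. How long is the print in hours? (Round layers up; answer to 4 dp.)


Layers = ceil(195.0/0.118) = 1653
t = 1653 * 67.5 / 3600 = 30.9938 hrs


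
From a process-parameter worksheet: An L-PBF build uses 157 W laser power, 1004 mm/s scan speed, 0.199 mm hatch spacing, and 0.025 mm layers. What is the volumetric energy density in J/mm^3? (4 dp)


E = 157 / (1004*0.199*0.025) = 31.4321 J/mm^3


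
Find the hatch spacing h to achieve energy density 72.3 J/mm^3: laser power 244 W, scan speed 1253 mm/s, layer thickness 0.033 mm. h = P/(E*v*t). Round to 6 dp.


h = 244 / (72.3*1253*0.033) = 0.081618 mm


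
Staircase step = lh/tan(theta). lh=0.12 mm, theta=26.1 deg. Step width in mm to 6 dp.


step = 0.12 / tan(26.1) = 0.24495 mm


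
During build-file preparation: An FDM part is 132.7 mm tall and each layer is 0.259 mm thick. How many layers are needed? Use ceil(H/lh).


Layers = ceil(132.7/0.259) = 513


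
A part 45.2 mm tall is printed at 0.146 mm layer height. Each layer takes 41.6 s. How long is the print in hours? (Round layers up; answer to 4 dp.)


Layers = ceil(45.2/0.146) = 310
t = 310 * 41.6 / 3600 = 3.5822 hrs


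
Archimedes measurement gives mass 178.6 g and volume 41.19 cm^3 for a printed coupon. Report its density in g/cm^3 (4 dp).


rho = 178.6 / 41.19 = 4.336 g/cm^3


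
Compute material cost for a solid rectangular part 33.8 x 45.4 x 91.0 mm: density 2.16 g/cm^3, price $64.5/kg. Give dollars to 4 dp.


V = 33.8 * 45.4 * 91.0 = 139641.32 mm^3 = 139.64132 cm^3
Mass = 139.64132 * 2.16 / 1000 = 0.30162525 kg
Cost = 0.30162525 * 64.5 = 19.4548 $


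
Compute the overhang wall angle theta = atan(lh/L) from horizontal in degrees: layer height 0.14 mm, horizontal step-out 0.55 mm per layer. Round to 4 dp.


angle = atan(0.14/0.55) = 14.2811 degrees


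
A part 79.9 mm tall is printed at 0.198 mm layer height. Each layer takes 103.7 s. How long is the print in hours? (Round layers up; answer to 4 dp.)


Layers = ceil(79.9/0.198) = 404
t = 404 * 103.7 / 3600 = 11.6374 hrs


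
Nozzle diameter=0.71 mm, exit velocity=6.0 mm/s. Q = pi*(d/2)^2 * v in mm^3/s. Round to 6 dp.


A = pi*(0.71/2)^2 = 0.39591921 mm^2
Q = 0.39591921 * 6.0 = 2.375515 mm^3/s


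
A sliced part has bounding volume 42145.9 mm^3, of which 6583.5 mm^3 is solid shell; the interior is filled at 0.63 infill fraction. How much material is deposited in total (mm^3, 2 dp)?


V_infill = (42145.9 - 6583.5) * 0.63 = 22404.31
V_total = 6583.5 + 22404.31 = 28987.81 mm^3


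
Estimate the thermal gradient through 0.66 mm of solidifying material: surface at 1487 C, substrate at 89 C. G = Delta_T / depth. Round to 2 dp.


G = (1487-89)/0.66 = 2118.18 C/mm


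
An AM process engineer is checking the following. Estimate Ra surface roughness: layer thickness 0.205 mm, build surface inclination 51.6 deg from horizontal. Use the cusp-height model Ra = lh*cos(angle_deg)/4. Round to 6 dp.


Ra = 0.205 * cos(51.6) / 4 = 0.031834 mm


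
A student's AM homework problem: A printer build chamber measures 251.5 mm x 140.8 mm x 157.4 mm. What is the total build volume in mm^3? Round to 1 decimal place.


V = 251.5 * 140.8 * 157.4 = 5573722.9 mm^3


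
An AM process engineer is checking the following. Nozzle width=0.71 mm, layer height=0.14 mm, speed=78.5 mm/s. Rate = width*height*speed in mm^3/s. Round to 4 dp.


Rate = 0.71 * 0.14 * 78.5 = 7.8029 mm^3/s


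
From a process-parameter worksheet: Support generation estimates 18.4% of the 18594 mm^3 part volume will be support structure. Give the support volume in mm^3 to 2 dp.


V_support = 18594 * 0.184 = 3421.3 mm^3


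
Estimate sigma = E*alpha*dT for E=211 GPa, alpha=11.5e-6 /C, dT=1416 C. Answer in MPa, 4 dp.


sigma = 211*1000 * 11.5e-6 * 1416 = 3435.924 MPa


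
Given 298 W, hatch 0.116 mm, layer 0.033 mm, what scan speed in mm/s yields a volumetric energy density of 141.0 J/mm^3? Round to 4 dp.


v = 298 / (141.0*0.116*0.033) = 552.1095 mm/s


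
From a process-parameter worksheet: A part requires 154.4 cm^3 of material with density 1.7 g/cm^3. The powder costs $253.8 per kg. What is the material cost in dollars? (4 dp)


Mass = 154.4*1.7/1000 = 0.26248 kg
Cost = 0.26248 * 253.8 = 66.6174 $


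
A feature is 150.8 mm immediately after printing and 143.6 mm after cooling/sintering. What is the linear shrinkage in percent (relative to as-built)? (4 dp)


Shrinkage = ((150.8-143.6)/150.8)*100 = 4.7745 %


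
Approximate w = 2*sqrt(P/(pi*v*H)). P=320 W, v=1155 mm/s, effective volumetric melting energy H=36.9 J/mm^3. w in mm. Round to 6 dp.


w = 2*sqrt(320/(pi*1155*36.9)) = 0.097775 mm


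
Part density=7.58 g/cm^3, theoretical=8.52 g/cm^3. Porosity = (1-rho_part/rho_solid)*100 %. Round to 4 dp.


Porosity = (1-7.58/8.52)*100 = 11.0329 %


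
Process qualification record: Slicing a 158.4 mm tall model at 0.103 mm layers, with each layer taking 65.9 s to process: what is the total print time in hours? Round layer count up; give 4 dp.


Layers = ceil(158.4/0.103) = 1538
t = 1538 * 65.9 / 3600 = 28.1539 hrs


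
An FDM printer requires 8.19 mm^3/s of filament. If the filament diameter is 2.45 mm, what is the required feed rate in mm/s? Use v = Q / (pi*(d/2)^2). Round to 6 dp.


A = pi*(2.45/2)^2 = 4.714352
v = 8.19 / 4.714352 = 1.737248 mm/s


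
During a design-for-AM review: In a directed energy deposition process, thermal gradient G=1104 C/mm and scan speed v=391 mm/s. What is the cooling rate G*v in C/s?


CR = 1104 * 391 = 431664 C/s


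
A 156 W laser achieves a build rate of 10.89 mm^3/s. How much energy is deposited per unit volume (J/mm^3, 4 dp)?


SE = 156 / 10.89 = 14.3251 J/mm^3


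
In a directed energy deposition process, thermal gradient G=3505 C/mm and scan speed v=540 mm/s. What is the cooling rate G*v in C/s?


CR = 3505 * 540 = 1892700 C/s


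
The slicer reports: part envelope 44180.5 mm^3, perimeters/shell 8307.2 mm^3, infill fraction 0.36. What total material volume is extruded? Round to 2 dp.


V_infill = (44180.5 - 8307.2) * 0.36 = 12914.39
V_total = 8307.2 + 12914.39 = 21221.59 mm^3


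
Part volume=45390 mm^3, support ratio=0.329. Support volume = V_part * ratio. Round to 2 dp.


V_support = 45390 * 0.329 = 14933.31 mm^3


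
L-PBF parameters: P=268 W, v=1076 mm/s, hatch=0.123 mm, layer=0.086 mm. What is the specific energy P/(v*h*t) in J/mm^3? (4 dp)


Build rate = 1076 * 0.123 * 0.086 = 11.381928 mm^3/s
SE = 268 / 11.381928 = 23.5461 J/mm^3


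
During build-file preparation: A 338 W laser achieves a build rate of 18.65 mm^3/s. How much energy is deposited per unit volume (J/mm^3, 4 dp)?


SE = 338 / 18.65 = 18.1233 J/mm^3


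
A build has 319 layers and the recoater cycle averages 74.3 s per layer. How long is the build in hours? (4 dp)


t = 319 * 74.3 / 3600 = 6.5838 hrs


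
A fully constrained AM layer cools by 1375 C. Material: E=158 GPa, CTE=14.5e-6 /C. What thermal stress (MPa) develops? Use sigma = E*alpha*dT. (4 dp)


sigma = 158*1000 * 14.5e-6 * 1375 = 3150.125 MPa


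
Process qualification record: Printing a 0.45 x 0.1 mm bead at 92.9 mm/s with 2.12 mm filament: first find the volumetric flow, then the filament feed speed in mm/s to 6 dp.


Q = 0.45 * 0.1 * 92.9 = 4.1805 mm^3/s
A_fil = pi*(2.12/2)^2 = 3.52989351 mm^2
v_feed = 4.1805 / 3.52989351 = 1.184313 mm/s


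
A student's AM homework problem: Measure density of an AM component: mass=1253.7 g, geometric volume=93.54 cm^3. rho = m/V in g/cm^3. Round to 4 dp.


rho = 1253.7 / 93.54 = 13.4028 g/cm^3


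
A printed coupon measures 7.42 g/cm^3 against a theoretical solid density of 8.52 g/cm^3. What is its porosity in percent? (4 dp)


Porosity = (1-7.42/8.52)*100 = 12.9108 %


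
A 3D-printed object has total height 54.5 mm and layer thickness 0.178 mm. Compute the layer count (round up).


Layers = ceil(54.5/0.178) = 307


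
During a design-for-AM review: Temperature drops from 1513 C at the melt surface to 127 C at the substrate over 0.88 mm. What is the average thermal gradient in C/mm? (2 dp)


G = (1513-127)/0.88 = 1575.0 C/mm


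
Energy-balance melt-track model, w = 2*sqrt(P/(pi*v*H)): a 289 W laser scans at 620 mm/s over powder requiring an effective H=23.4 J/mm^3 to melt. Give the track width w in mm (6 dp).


w = 2*sqrt(289/(pi*620*23.4)) = 0.159258 mm


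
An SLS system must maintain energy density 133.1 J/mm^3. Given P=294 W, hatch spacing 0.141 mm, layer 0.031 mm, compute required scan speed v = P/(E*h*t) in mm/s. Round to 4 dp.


v = 294 / (133.1*0.141*0.031) = 505.3456 mm/s


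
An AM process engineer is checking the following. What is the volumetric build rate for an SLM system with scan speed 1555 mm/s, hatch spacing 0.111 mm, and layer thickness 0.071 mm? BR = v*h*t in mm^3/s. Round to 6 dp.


Rate = 1555 * 0.111 * 0.071 = 12.254955 mm^3/s


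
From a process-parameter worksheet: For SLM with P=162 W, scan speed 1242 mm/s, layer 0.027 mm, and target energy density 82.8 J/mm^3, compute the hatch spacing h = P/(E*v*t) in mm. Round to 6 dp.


h = 162 / (82.8*1242*0.027) = 0.058344 mm


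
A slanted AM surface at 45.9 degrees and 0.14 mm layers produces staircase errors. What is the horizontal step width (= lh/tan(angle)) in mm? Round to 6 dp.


step = 0.14 / tan(45.9) = 0.135669 mm


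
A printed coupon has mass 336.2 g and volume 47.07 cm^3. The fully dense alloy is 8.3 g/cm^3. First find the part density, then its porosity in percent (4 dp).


rho_part = 336.2 / 47.07 = 7.14255364 g/cm^3
Porosity = (1 - 7.14255364/8.3)*100 = 13.9451 %


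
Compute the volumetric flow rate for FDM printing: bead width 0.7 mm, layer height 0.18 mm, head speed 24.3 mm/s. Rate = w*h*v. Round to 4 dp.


Rate = 0.7 * 0.18 * 24.3 = 3.0618 mm^3/s


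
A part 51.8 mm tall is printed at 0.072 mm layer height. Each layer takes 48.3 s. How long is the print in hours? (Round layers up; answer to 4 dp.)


Layers = ceil(51.8/0.072) = 720
t = 720 * 48.3 / 3600 = 9.66 hrs


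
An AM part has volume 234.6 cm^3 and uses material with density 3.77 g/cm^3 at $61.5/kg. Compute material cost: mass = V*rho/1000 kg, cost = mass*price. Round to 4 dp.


Mass = 234.6*3.77/1000 = 0.884442 kg
Cost = 0.884442 * 61.5 = 54.3932 $


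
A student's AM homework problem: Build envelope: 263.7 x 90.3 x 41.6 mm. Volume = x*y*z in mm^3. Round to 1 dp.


V = 263.7 * 90.3 * 41.6 = 990583.8 mm^3


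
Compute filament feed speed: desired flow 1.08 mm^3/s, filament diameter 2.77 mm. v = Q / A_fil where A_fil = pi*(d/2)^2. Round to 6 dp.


A = pi*(2.77/2)^2 = 6.026282
v = 1.08 / 6.026282 = 0.179215 mm/s


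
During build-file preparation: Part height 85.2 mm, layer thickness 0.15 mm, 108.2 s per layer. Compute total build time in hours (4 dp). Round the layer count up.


Layers = ceil(85.2/0.15) = 568
t = 568 * 108.2 / 3600 = 17.0716 hrs


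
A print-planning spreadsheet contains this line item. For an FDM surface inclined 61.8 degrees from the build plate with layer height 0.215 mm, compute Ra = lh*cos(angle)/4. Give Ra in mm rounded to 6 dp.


Ra = 0.215 * cos(61.8) / 4 = 0.0254 mm


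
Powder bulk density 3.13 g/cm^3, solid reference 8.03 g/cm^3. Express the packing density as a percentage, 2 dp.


Packing = (3.13/8.03)*100 = 38.98 %


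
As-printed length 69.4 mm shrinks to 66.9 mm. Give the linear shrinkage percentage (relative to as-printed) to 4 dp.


Shrinkage = ((69.4-66.9)/69.4)*100 = 3.6023 %


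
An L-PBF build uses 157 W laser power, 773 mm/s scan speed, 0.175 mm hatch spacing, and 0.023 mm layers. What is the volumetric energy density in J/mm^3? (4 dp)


E = 157 / (773*0.175*0.023) = 50.4608 J/mm^3


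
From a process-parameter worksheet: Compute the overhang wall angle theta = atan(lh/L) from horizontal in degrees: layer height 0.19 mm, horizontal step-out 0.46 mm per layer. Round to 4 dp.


angle = atan(0.19/0.46) = 22.4428 degrees


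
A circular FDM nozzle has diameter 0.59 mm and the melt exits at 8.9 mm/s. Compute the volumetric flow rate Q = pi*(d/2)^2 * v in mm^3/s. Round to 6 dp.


A = pi*(0.59/2)^2 = 0.2733971 mm^2
Q = 0.2733971 * 8.9 = 2.433234 mm^3/s


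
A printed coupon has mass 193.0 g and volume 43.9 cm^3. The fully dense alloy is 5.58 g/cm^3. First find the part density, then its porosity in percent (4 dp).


rho_part = 193.0 / 43.9 = 4.39635535 g/cm^3
Porosity = (1 - 4.39635535/5.58)*100 = 21.2123 %


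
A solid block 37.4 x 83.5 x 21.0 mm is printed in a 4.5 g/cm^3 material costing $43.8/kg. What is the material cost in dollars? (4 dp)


V = 37.4 * 83.5 * 21.0 = 65580.9 mm^3 = 65.5809 cm^3
Mass = 65.5809 * 4.5 / 1000 = 0.29511405 kg
Cost = 0.29511405 * 43.8 = 12.926 $


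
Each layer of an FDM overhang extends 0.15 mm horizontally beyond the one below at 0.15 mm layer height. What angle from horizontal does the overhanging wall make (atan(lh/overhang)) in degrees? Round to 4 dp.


angle = atan(0.15/0.15) = 45.0 degrees


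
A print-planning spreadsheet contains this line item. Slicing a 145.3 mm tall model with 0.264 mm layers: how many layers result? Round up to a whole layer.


Layers = ceil(145.3/0.264) = 551


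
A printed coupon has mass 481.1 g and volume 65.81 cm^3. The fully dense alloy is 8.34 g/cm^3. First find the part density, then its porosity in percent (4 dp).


rho_part = 481.1 / 65.81 = 7.31043914 g/cm^3
Porosity = (1 - 7.31043914/8.34)*100 = 12.3449 %


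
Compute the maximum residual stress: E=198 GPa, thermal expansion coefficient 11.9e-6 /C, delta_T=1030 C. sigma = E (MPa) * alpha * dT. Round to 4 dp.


sigma = 198*1000 * 11.9e-6 * 1030 = 2426.886 MPa


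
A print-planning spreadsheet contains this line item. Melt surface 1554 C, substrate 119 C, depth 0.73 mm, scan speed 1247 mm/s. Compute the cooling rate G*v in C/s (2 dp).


G = (1554-119)/0.73 = 1965.75342466 C/mm
CR = 1965.75342466 * 1247 = 2451294.52 C/s


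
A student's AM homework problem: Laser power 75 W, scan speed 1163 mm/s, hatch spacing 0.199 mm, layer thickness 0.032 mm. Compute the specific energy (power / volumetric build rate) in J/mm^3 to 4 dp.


Build rate = 1163 * 0.199 * 0.032 = 7.405984 mm^3/s
SE = 75 / 7.405984 = 10.1269 J/mm^3


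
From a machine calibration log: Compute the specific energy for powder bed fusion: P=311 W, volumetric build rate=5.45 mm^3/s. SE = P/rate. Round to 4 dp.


SE = 311 / 5.45 = 57.0642 J/mm^3


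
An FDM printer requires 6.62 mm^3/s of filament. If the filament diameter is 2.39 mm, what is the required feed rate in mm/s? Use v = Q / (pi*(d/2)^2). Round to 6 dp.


A = pi*(2.39/2)^2 = 4.486273
v = 6.62 / 4.486273 = 1.475612 mm/s


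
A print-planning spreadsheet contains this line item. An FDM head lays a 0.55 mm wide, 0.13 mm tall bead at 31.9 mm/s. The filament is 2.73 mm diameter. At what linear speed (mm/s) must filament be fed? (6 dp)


Q = 0.55 * 0.13 * 31.9 = 2.28085 mm^3/s
A_fil = pi*(2.73/2)^2 = 5.85349397 mm^2
v_feed = 2.28085 / 5.85349397 = 0.389656 mm/s


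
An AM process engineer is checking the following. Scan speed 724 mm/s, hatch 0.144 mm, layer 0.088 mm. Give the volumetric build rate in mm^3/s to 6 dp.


Rate = 724 * 0.144 * 0.088 = 9.174528 mm^3/s


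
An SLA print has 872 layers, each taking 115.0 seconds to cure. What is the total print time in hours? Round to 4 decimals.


t = 872 * 115.0 / 3600 = 27.8556 hrs


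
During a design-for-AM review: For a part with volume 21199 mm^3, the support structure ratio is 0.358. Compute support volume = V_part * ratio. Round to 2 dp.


V_support = 21199 * 0.358 = 7589.24 mm^3


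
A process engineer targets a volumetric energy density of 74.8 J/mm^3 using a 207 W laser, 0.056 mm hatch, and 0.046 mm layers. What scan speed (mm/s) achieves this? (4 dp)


v = 207 / (74.8*0.056*0.046) = 1074.2934 mm/s


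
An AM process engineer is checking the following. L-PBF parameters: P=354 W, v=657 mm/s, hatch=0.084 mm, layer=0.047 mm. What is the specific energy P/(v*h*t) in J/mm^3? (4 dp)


Build rate = 657 * 0.084 * 0.047 = 2.593836 mm^3/s
SE = 354 / 2.593836 = 136.4774 J/mm^3


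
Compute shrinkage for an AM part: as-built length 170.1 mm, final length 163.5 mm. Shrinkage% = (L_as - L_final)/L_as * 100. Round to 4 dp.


Shrinkage = ((170.1-163.5)/170.1)*100 = 3.8801 %


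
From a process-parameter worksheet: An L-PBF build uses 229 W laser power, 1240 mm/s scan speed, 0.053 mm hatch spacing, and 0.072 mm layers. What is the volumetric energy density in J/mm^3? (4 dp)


E = 229 / (1240*0.053*0.072) = 48.3956 J/mm^3


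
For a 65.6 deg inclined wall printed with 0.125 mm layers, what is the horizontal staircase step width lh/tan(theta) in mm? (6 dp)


step = 0.125 / tan(65.6) = 0.056703 mm


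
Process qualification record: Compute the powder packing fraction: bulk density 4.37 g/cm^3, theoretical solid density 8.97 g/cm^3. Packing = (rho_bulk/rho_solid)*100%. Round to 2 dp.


Packing = (4.37/8.97)*100 = 48.72 %


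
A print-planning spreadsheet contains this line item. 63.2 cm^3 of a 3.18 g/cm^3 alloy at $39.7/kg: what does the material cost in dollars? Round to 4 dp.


Mass = 63.2*3.18/1000 = 0.200976 kg
Cost = 0.200976 * 39.7 = 7.9787 $


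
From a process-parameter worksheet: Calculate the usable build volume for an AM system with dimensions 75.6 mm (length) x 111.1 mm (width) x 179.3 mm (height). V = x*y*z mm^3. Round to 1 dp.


V = 75.6 * 111.1 * 179.3 = 1505969.4 mm^3
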